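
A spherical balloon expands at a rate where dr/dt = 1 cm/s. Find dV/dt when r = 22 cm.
1936π cm³/s

V = (4/3)πr³
dV/dt = dV/dr · dr/dt = 4πr² · 1
At r = 22: dV/dt = 1936π cm³/s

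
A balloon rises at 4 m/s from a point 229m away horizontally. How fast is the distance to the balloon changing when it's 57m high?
114√55690/27845 ≈ 0.9662 m/s

z² = 229² + y²
z = √(229² + 57²) = √55690
dz/dt = y/z · dy/dt = 57/√55690 · 4 = 114√55690/27845 ≈ 0.9662 m/s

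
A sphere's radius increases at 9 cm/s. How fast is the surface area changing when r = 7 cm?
504π cm²/s

S = 4πr²
dS/dt = dS/dr · dr/dt = 8πr · 9
At r = 7: dS/dt = 504π cm²/s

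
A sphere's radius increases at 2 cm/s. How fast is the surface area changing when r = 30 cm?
480π cm²/s

S = 4πr²
dS/dt = dS/dr · dr/dt = 8πr · 2
At r = 30: dS/dt = 480π cm²/s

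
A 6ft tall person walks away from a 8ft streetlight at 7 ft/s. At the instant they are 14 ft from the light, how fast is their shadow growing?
21 ft/s

By similar triangles: 8/(x+s) = 6/s
Solving: s = 6x/2
ds/dt = 6/2 · dx/dt = 3 · 7 = 21 ft/s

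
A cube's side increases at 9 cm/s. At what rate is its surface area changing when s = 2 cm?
216 cm²/s

A = 6s²
dA/dt = 12s · ds/dt = 12·2·9 = 216 cm²/s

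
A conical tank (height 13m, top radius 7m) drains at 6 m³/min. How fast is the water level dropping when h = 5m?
1014/(1225π) ≈ 0.2635 m/min

r/h = 7/13, so r = (7/13)h
V = (1/3)πr²h = (1/3)π((7/13)h)²h = (49/507)πh³
dV/dh = (49/169)πh²
dh/dt = (dV/dt)/(dV/dh) = -6/((49/169)π·5²) = -1014/(1225π) m/min
The level is dropping at 1014/(1225π) ≈ 0.2635 m/min.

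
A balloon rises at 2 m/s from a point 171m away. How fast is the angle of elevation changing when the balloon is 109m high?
0.008317 rad/s

tan(θ) = y/171
sec²(θ) · dθ/dt = (1/171) · dy/dt
dθ/dt = cos²(θ)/171 · 2 = 171/(171² + 109²) · 2
dθ/dt = 0.008317 rad/s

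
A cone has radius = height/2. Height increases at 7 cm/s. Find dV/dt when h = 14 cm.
343π cm³/s

V = (1/3)π(h/2)²h = πh³/12
dV/dt = πh²/4 · 7
At h = 14: dV/dt = 343π cm³/s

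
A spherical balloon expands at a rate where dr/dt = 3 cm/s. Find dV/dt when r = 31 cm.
11532π cm³/s

V = (4/3)πr³
dV/dt = dV/dr · dr/dt = 4πr² · 3
At r = 31: dV/dt = 11532π cm³/s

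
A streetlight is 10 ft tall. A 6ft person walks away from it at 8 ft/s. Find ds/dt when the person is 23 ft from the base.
12 ft/s

By similar triangles: 10/(x+s) = 6/s
Solving: s = 6x/4
ds/dt = 6/4 · dx/dt = 3/2 · 8 = 12 ft/s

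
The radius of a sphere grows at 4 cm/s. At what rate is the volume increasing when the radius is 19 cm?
5776π cm³/s

V = (4/3)πr³
dV/dt = dV/dr · dr/dt = 4πr² · 4
At r = 19: dV/dt = 5776π cm³/s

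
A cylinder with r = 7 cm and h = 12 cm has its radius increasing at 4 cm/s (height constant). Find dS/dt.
208π cm²/s

S = 2πrh + 2πr² (lateral + bases)
dS/dt = (2πh + 4πr)·dr/dt = (2π·12 + 4π·7)·4
= 208π cm²/s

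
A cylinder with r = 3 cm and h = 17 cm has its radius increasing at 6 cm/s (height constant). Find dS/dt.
276π cm²/s

S = 2πrh + 2πr² (lateral + bases)
dS/dt = (2πh + 4πr)·dr/dt = (2π·17 + 4π·3)·6
= 276π cm²/s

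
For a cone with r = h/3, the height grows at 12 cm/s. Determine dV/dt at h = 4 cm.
64π/3 cm³/s

V = (1/3)π(h/3)²h = πh³/27
dV/dt = πh²/9 · 12
At h = 4: dV/dt = 64π/3 cm³/s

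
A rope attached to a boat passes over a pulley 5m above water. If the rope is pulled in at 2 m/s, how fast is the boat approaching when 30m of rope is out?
12√35/35 ≈ 2.028 m/s

rope² = x² + 5²
x = √(30² - 5²) = 5√35
dx/dt = (rope/x) · d(rope)/dt = (30/(5√35)) · (-2) = -12√35/35 m/s
The boat approaches at 12√35/35 ≈ 2.028 m/s.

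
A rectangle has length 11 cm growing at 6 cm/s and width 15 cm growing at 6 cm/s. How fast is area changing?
156 cm²/s

A = lw
dA/dt = w·dl/dt + l·dw/dt = 15·6 + 11·6 = 156 cm²/s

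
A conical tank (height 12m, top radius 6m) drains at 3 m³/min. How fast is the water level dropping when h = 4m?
3/(4π) ≈ 0.2387 m/min

r/h = 6/12, so r = (1/2)h
V = (1/3)πr²h = (1/3)π((1/2)h)²h = (1/12)πh³
dV/dh = (1/4)πh²
dh/dt = (dV/dt)/(dV/dh) = -3/((1/4)π·4²) = -3/(4π) m/min
The level is dropping at 3/(4π) ≈ 0.2387 m/min.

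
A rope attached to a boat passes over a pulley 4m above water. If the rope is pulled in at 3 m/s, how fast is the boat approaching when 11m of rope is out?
11√105/35 ≈ 3.22 m/s

rope² = x² + 4²
x = √(11² - 4²) = √105
dx/dt = (rope/x) · d(rope)/dt = (11/√105) · (-3) = -11√105/35 m/s
The boat approaches at 11√105/35 ≈ 3.22 m/s.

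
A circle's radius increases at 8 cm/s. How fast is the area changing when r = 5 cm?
80π cm²/s

A = πr²
dA/dt = 2πr · dr/dt = 2π(5)(8) = 80π cm²/s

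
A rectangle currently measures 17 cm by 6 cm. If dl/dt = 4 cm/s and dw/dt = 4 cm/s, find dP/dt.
16 cm/s

P = 2(l + w)
dP/dt = 2(dl/dt + dw/dt) = 2(4 + 4) = 16 cm/s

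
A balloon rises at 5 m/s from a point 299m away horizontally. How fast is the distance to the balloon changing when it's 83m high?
83√96290/19258 ≈ 1.337 m/s

z² = 299² + y²
z = √(299² + 83²) = √96290
dz/dt = y/z · dy/dt = 83/√96290 · 5 = 83√96290/19258 ≈ 1.337 m/s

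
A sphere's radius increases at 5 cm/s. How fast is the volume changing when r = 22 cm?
9680π cm³/s

V = (4/3)πr³
dV/dt = dV/dr · dr/dt = 4πr² · 5
At r = 22: dV/dt = 9680π cm³/s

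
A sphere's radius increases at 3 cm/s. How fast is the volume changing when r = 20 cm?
4800π cm³/s

V = (4/3)πr³
dV/dt = dV/dr · dr/dt = 4πr² · 3
At r = 20: dV/dt = 4800π cm³/s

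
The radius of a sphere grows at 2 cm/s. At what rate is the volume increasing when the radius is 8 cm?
512π cm³/s

V = (4/3)πr³
dV/dt = dV/dr · dr/dt = 4πr² · 2
At r = 8: dV/dt = 512π cm³/s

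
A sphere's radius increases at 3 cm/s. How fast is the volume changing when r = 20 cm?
4800π cm³/s

V = (4/3)πr³
dV/dt = dV/dr · dr/dt = 4πr² · 3
At r = 20: dV/dt = 4800π cm³/s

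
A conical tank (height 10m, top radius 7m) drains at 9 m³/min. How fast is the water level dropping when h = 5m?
36/(49π) ≈ 0.2339 m/min

r/h = 7/10, so r = (7/10)h
V = (1/3)πr²h = (1/3)π((7/10)h)²h = (49/300)πh³
dV/dh = (49/100)πh²
dh/dt = (dV/dt)/(dV/dh) = -9/((49/100)π·5²) = -36/(49π) m/min
The level is dropping at 36/(49π) ≈ 0.2339 m/min.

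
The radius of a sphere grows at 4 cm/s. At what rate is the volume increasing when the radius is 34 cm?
18496π cm³/s

V = (4/3)πr³
dV/dt = dV/dr · dr/dt = 4πr² · 4
At r = 34: dV/dt = 18496π cm³/s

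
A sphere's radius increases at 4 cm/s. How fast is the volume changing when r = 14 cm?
3136π cm³/s

V = (4/3)πr³
dV/dt = dV/dr · dr/dt = 4πr² · 4
At r = 14: dV/dt = 3136π cm³/s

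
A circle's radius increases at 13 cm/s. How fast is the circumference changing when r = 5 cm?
26π cm/s

C = 2πr
dC/dt = 2π · dr/dt = 2π · 13 = 26π cm/s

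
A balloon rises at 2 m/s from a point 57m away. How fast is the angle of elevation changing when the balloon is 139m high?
0.005051 rad/s

tan(θ) = y/57
sec²(θ) · dθ/dt = (1/57) · dy/dt
dθ/dt = cos²(θ)/57 · 2 = 57/(57² + 139²) · 2
dθ/dt = 0.005051 rad/s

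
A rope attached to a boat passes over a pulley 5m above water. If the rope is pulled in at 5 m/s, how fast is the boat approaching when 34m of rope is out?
170√1131/1131 ≈ 5.055 m/s

rope² = x² + 5²
x = √(34² - 5²) = √1131
dx/dt = (rope/x) · d(rope)/dt = (34/√1131) · (-5) = -170√1131/1131 m/s
The boat approaches at 170√1131/1131 ≈ 5.055 m/s.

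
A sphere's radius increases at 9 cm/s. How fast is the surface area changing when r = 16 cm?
1152π cm²/s

S = 4πr²
dS/dt = dS/dr · dr/dt = 8πr · 9
At r = 16: dS/dt = 1152π cm²/s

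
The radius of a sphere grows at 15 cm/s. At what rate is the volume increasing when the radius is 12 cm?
8640π cm³/s

V = (4/3)πr³
dV/dt = dV/dr · dr/dt = 4πr² · 15
At r = 12: dV/dt = 8640π cm³/s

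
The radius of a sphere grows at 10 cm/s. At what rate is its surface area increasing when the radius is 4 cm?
320π cm²/s

S = 4πr²
dS/dt = dS/dr · dr/dt = 8πr · 10
At r = 4: dS/dt = 320π cm²/s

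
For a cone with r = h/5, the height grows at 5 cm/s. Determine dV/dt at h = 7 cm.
49π/5 cm³/s

V = (1/3)π(h/5)²h = πh³/75
dV/dt = πh²/25 · 5
At h = 7: dV/dt = 49π/5 cm³/s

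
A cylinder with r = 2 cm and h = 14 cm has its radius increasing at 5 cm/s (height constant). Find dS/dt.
180π cm²/s

S = 2πrh + 2πr² (lateral + bases)
dS/dt = (2πh + 4πr)·dr/dt = (2π·14 + 4π·2)·5
= 180π cm²/s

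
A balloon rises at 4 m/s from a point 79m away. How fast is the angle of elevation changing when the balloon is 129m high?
0.01381 rad/s

tan(θ) = y/79
sec²(θ) · dθ/dt = (1/79) · dy/dt
dθ/dt = cos²(θ)/79 · 4 = 79/(79² + 129²) · 4
dθ/dt = 0.01381 rad/s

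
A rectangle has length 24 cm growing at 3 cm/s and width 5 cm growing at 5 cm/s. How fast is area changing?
135 cm²/s

A = lw
dA/dt = w·dl/dt + l·dw/dt = 5·3 + 24·5 = 135 cm²/s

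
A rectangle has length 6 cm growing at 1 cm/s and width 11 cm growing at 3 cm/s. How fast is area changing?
29 cm²/s

A = lw
dA/dt = w·dl/dt + l·dw/dt = 11·1 + 6·3 = 29 cm²/s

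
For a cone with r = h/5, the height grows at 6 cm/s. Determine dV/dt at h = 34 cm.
6936π/25 cm³/s

V = (1/3)π(h/5)²h = πh³/75
dV/dt = πh²/25 · 6
At h = 34: dV/dt = 6936π/25 cm³/s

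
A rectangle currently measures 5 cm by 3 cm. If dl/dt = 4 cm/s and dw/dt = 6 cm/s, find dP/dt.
20 cm/s

P = 2(l + w)
dP/dt = 2(dl/dt + dw/dt) = 2(4 + 6) = 20 cm/s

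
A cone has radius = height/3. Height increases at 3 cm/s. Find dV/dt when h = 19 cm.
361π/3 cm³/s

V = (1/3)π(h/3)²h = πh³/27
dV/dt = πh²/9 · 3
At h = 19: dV/dt = 361π/3 cm³/s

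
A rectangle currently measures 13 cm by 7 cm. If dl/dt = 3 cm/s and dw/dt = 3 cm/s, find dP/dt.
12 cm/s

P = 2(l + w)
dP/dt = 2(dl/dt + dw/dt) = 2(3 + 3) = 12 cm/s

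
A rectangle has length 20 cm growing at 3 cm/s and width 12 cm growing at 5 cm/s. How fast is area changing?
136 cm²/s

A = lw
dA/dt = w·dl/dt + l·dw/dt = 12·3 + 20·5 = 136 cm²/s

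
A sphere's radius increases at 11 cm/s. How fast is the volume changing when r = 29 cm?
37004π cm³/s

V = (4/3)πr³
dV/dt = dV/dr · dr/dt = 4πr² · 11
At r = 29: dV/dt = 37004π cm³/s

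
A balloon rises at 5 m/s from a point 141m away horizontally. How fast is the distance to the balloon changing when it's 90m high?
150√3109/3109 ≈ 2.69 m/s

z² = 141² + y²
z = √(141² + 90²) = 3√3109
dz/dt = y/z · dy/dt = 90/(3√3109) · 5 = 150√3109/3109 ≈ 2.69 m/s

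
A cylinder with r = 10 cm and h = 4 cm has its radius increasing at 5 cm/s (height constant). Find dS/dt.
240π cm²/s

S = 2πrh + 2πr² (lateral + bases)
dS/dt = (2πh + 4πr)·dr/dt = (2π·4 + 4π·10)·5
= 240π cm²/s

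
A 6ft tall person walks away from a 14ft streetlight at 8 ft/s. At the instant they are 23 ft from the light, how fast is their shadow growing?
6 ft/s

By similar triangles: 14/(x+s) = 6/s
Solving: s = 6x/8
ds/dt = 6/8 · dx/dt = 3/4 · 8 = 6 ft/s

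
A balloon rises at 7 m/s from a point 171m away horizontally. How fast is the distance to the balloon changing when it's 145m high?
1015√50266/50266 ≈ 4.527 m/s

z² = 171² + y²
z = √(171² + 145²) = √50266
dz/dt = y/z · dy/dt = 145/√50266 · 7 = 1015√50266/50266 ≈ 4.527 m/s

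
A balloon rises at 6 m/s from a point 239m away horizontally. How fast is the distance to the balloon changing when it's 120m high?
720√71521/71521 ≈ 2.692 m/s

z² = 239² + y²
z = √(239² + 120²) = √71521
dz/dt = y/z · dy/dt = 120/√71521 · 6 = 720√71521/71521 ≈ 2.692 m/s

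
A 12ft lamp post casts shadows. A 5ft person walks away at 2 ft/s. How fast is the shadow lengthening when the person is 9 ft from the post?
10/7 ft/s

By similar triangles: 12/(x+s) = 5/s
Solving: s = 5x/7
ds/dt = 5/7 · dx/dt = 5/7 · 2 = 10/7 ft/s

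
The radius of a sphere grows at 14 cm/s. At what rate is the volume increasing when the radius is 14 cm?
10976π cm³/s

V = (4/3)πr³
dV/dt = dV/dr · dr/dt = 4πr² · 14
At r = 14: dV/dt = 10976π cm³/s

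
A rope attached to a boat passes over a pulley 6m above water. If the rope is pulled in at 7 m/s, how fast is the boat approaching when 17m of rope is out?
119√253/253 ≈ 7.481 m/s

rope² = x² + 6²
x = √(17² - 6²) = √253
dx/dt = (rope/x) · d(rope)/dt = (17/√253) · (-7) = -119√253/253 m/s
The boat approaches at 119√253/253 ≈ 7.481 m/s.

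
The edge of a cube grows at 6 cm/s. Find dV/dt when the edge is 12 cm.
2592 cm³/s

V = s³
dV/dt = 3s² · ds/dt = 3·12²·6 = 2592 cm³/s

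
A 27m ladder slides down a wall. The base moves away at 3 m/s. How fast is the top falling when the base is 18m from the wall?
6√5/5 ≈ 2.683 m/s

x² + y² = 27²
2x·dx/dt + 2y·dy/dt = 0
dy/dt = -x/y · dx/dt = -18/(9√5) · 3 = -6√5/5 m/s
The top is descending at 6√5/5 ≈ 2.683 m/s.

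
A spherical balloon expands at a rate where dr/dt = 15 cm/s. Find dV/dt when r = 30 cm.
54000π cm³/s

V = (4/3)πr³
dV/dt = dV/dr · dr/dt = 4πr² · 15
At r = 30: dV/dt = 54000π cm³/s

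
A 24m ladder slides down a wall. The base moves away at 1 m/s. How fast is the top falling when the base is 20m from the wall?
5√11/11 ≈ 1.508 m/s

x² + y² = 24²
2x·dx/dt + 2y·dy/dt = 0
dy/dt = -x/y · dx/dt = -20/(4√11) · 1 = -5√11/11 m/s
The top is descending at 5√11/11 ≈ 1.508 m/s.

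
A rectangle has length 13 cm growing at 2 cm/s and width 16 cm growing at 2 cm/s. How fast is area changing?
58 cm²/s

A = lw
dA/dt = w·dl/dt + l·dw/dt = 16·2 + 13·2 = 58 cm²/s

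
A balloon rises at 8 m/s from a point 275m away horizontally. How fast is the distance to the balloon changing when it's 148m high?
1184√97529/97529 ≈ 3.791 m/s

z² = 275² + y²
z = √(275² + 148²) = √97529
dz/dt = y/z · dy/dt = 148/√97529 · 8 = 1184√97529/97529 ≈ 3.791 m/s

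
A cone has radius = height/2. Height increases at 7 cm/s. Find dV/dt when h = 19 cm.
2527π/4 cm³/s

V = (1/3)π(h/2)²h = πh³/12
dV/dt = πh²/4 · 7
At h = 19: dV/dt = 2527π/4 cm³/s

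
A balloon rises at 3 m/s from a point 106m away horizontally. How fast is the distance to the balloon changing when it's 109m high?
327√23117/23117 ≈ 2.151 m/s

z² = 106² + y²
z = √(106² + 109²) = √23117
dz/dt = y/z · dy/dt = 109/√23117 · 3 = 327√23117/23117 ≈ 2.151 m/s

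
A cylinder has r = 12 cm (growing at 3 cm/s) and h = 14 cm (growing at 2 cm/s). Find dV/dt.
1296π cm³/s

V = πr²h
dV/dt = 2πrh·dr/dt + πr²·dh/dt
= 2π(12)(14)(3) + π(12)²(2)
= 1296π cm³/s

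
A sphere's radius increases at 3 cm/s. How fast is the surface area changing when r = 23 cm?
552π cm²/s

S = 4πr²
dS/dt = dS/dr · dr/dt = 8πr · 3
At r = 23: dS/dt = 552π cm²/s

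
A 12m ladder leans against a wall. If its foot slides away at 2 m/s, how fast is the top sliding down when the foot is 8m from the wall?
4√5/5 ≈ 1.789 m/s

x² + y² = 12²
2x·dx/dt + 2y·dy/dt = 0
dy/dt = -x/y · dx/dt = -8/(4√5) · 2 = -4√5/5 m/s
The top is descending at 4√5/5 ≈ 1.789 m/s.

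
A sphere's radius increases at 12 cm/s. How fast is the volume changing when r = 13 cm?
8112π cm³/s

V = (4/3)πr³
dV/dt = dV/dr · dr/dt = 4πr² · 12
At r = 13: dV/dt = 8112π cm³/s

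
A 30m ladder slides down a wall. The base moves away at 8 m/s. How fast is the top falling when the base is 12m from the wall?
16√21/21 ≈ 3.491 m/s

x² + y² = 30²
2x·dx/dt + 2y·dy/dt = 0
dy/dt = -x/y · dx/dt = -12/(6√21) · 8 = -16√21/21 m/s
The top is descending at 16√21/21 ≈ 3.491 m/s.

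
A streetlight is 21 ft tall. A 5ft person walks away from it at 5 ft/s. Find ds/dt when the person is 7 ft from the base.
25/16 ft/s

By similar triangles: 21/(x+s) = 5/s
Solving: s = 5x/16
ds/dt = 5/16 · dx/dt = 5/16 · 5 = 25/16 ft/s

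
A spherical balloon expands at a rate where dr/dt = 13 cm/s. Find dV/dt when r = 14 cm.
10192π cm³/s

V = (4/3)πr³
dV/dt = dV/dr · dr/dt = 4πr² · 13
At r = 14: dV/dt = 10192π cm³/s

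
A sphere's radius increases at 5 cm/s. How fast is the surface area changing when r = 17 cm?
680π cm²/s

S = 4πr²
dS/dt = dS/dr · dr/dt = 8πr · 5
At r = 17: dS/dt = 680π cm²/s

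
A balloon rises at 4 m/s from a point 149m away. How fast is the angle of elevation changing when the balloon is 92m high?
0.019436 rad/s

tan(θ) = y/149
sec²(θ) · dθ/dt = (1/149) · dy/dt
dθ/dt = cos²(θ)/149 · 4 = 149/(149² + 92²) · 4
dθ/dt = 0.019436 rad/s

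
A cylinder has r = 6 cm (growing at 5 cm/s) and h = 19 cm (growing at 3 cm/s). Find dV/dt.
1248π cm³/s

V = πr²h
dV/dt = 2πrh·dr/dt + πr²·dh/dt
= 2π(6)(19)(5) + π(6)²(3)
= 1248π cm³/s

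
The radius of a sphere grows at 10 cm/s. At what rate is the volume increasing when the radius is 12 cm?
5760π cm³/s

V = (4/3)πr³
dV/dt = dV/dr · dr/dt = 4πr² · 10
At r = 12: dV/dt = 5760π cm³/s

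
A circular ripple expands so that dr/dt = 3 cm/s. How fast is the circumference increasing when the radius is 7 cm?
6π cm/s

C = 2πr
dC/dt = 2π · dr/dt = 2π · 3 = 6π cm/s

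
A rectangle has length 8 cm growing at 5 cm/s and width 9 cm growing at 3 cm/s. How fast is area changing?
69 cm²/s

A = lw
dA/dt = w·dl/dt + l·dw/dt = 9·5 + 8·3 = 69 cm²/s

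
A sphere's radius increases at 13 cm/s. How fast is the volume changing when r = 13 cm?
8788π cm³/s

V = (4/3)πr³
dV/dt = dV/dr · dr/dt = 4πr² · 13
At r = 13: dV/dt = 8788π cm³/s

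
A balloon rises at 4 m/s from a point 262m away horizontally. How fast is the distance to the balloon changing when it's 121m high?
484√83285/83285 ≈ 1.677 m/s

z² = 262² + y²
z = √(262² + 121²) = √83285
dz/dt = y/z · dy/dt = 121/√83285 · 4 = 484√83285/83285 ≈ 1.677 m/s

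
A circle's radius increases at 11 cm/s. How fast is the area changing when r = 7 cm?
154π cm²/s

A = πr²
dA/dt = 2πr · dr/dt = 2π(7)(11) = 154π cm²/s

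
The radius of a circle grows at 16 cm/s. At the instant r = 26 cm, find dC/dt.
32π cm/s

C = 2πr
dC/dt = 2π · dr/dt = 2π · 16 = 32π cm/s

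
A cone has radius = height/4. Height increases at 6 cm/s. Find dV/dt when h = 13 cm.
507π/8 cm³/s

V = (1/3)π(h/4)²h = πh³/48
dV/dt = πh²/16 · 6
At h = 13: dV/dt = 507π/8 cm³/s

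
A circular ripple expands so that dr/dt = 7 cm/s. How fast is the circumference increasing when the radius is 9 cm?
14π cm/s

C = 2πr
dC/dt = 2π · dr/dt = 2π · 7 = 14π cm/s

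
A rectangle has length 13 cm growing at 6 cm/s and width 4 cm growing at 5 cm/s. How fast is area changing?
89 cm²/s

A = lw
dA/dt = w·dl/dt + l·dw/dt = 4·6 + 13·5 = 89 cm²/s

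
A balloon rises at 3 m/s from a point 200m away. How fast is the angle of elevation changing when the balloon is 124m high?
0.010835 rad/s

tan(θ) = y/200
sec²(θ) · dθ/dt = (1/200) · dy/dt
dθ/dt = cos²(θ)/200 · 3 = 200/(200² + 124²) · 3
dθ/dt = 0.010835 rad/s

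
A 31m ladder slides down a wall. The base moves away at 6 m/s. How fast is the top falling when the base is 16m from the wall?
32√705/235 ≈ 3.616 m/s

x² + y² = 31²
2x·dx/dt + 2y·dy/dt = 0
dy/dt = -x/y · dx/dt = -16/√705 · 6 = -32√705/235 m/s
The top is descending at 32√705/235 ≈ 3.616 m/s.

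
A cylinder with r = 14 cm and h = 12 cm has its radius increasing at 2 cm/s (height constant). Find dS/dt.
160π cm²/s

S = 2πrh + 2πr² (lateral + bases)
dS/dt = (2πh + 4πr)·dr/dt = (2π·12 + 4π·14)·2
= 160π cm²/s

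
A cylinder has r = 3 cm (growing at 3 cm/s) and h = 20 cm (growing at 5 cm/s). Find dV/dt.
405π cm³/s

V = πr²h
dV/dt = 2πrh·dr/dt + πr²·dh/dt
= 2π(3)(20)(3) + π(3)²(5)
= 405π cm³/s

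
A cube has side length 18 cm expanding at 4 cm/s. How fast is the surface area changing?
864 cm²/s

A = 6s²
dA/dt = 12s · ds/dt = 12·18·4 = 864 cm²/s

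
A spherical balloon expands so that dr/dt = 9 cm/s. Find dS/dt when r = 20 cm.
1440π cm²/s

S = 4πr²
dS/dt = dS/dr · dr/dt = 8πr · 9
At r = 20: dS/dt = 1440π cm²/s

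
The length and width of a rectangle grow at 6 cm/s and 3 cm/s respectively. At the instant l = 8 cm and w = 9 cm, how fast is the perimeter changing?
18 cm/s

P = 2(l + w)
dP/dt = 2(dl/dt + dw/dt) = 2(6 + 3) = 18 cm/s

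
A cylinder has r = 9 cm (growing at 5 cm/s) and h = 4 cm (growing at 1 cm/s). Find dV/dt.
441π cm³/s

V = πr²h
dV/dt = 2πrh·dr/dt + πr²·dh/dt
= 2π(9)(4)(5) + π(9)²(1)
= 441π cm³/s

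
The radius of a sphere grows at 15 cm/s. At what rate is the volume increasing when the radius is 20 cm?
24000π cm³/s

V = (4/3)πr³
dV/dt = dV/dr · dr/dt = 4πr² · 15
At r = 20: dV/dt = 24000π cm³/s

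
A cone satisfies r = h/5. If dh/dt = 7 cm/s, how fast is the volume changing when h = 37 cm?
9583π/25 cm³/s

V = (1/3)π(h/5)²h = πh³/75
dV/dt = πh²/25 · 7
At h = 37: dV/dt = 9583π/25 cm³/s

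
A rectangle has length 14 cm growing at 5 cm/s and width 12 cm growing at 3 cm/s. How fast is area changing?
102 cm²/s

A = lw
dA/dt = w·dl/dt + l·dw/dt = 12·5 + 14·3 = 102 cm²/s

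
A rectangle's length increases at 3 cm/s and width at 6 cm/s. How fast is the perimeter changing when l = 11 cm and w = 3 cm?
18 cm/s

P = 2(l + w)
dP/dt = 2(dl/dt + dw/dt) = 2(3 + 6) = 18 cm/s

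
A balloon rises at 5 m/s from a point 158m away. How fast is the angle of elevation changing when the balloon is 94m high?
0.023373 rad/s

tan(θ) = y/158
sec²(θ) · dθ/dt = (1/158) · dy/dt
dθ/dt = cos²(θ)/158 · 5 = 158/(158² + 94²) · 5
dθ/dt = 0.023373 rad/s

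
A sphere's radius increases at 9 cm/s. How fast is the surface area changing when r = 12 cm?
864π cm²/s

S = 4πr²
dS/dt = dS/dr · dr/dt = 8πr · 9
At r = 12: dS/dt = 864π cm²/s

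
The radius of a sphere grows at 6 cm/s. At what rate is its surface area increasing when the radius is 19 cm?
912π cm²/s

S = 4πr²
dS/dt = dS/dr · dr/dt = 8πr · 6
At r = 19: dS/dt = 912π cm²/s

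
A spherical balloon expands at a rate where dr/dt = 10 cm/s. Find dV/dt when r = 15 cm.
9000π cm³/s

V = (4/3)πr³
dV/dt = dV/dr · dr/dt = 4πr² · 10
At r = 15: dV/dt = 9000π cm³/s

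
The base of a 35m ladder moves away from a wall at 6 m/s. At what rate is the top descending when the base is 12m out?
72√1081/1081 ≈ 2.19 m/s

x² + y² = 35²
2x·dx/dt + 2y·dy/dt = 0
dy/dt = -x/y · dx/dt = -12/√1081 · 6 = -72√1081/1081 m/s
The top is descending at 72√1081/1081 ≈ 2.19 m/s.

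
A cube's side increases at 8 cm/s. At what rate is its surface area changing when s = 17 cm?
1632 cm²/s

A = 6s²
dA/dt = 12s · ds/dt = 12·17·8 = 1632 cm²/s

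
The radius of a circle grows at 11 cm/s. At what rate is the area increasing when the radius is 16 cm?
352π cm²/s

A = πr²
dA/dt = 2πr · dr/dt = 2π(16)(11) = 352π cm²/s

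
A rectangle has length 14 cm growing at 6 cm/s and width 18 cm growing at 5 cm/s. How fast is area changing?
178 cm²/s

A = lw
dA/dt = w·dl/dt + l·dw/dt = 18·6 + 14·5 = 178 cm²/s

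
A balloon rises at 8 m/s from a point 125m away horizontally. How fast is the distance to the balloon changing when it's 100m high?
32√41/41 ≈ 4.998 m/s

z² = 125² + y²
z = √(125² + 100²) = 25√41
dz/dt = y/z · dy/dt = 100/(25√41) · 8 = 32√41/41 ≈ 4.998 m/s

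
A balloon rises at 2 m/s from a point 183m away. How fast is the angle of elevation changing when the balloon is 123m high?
0.007528 rad/s

tan(θ) = y/183
sec²(θ) · dθ/dt = (1/183) · dy/dt
dθ/dt = cos²(θ)/183 · 2 = 183/(183² + 123²) · 2
dθ/dt = 0.007528 rad/s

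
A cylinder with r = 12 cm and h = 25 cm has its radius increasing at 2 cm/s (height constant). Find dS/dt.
196π cm²/s

S = 2πrh + 2πr² (lateral + bases)
dS/dt = (2πh + 4πr)·dr/dt = (2π·25 + 4π·12)·2
= 196π cm²/s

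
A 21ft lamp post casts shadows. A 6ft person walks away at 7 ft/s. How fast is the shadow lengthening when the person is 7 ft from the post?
14/5 ft/s

By similar triangles: 21/(x+s) = 6/s
Solving: s = 6x/15
ds/dt = 6/15 · dx/dt = 2/5 · 7 = 14/5 ft/s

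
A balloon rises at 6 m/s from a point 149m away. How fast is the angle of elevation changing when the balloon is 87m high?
0.03003 rad/s

tan(θ) = y/149
sec²(θ) · dθ/dt = (1/149) · dy/dt
dθ/dt = cos²(θ)/149 · 6 = 149/(149² + 87²) · 6
dθ/dt = 0.03003 rad/s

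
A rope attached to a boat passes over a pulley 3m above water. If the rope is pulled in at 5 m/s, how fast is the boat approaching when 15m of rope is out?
25√6/12 ≈ 5.103 m/s

rope² = x² + 3²
x = √(15² - 3²) = 6√6
dx/dt = (rope/x) · d(rope)/dt = (15/(6√6)) · (-5) = -25√6/12 m/s
The boat approaches at 25√6/12 ≈ 5.103 m/s.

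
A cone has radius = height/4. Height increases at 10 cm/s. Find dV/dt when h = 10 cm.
125π/2 cm³/s

V = (1/3)π(h/4)²h = πh³/48
dV/dt = πh²/16 · 10
At h = 10: dV/dt = 125π/2 cm³/s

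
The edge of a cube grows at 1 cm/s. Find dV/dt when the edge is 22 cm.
1452 cm³/s

V = s³
dV/dt = 3s² · ds/dt = 3·22²·1 = 1452 cm³/s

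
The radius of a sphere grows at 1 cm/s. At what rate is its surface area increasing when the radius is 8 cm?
64π cm²/s

S = 4πr²
dS/dt = dS/dr · dr/dt = 8πr · 1
At r = 8: dS/dt = 64π cm²/s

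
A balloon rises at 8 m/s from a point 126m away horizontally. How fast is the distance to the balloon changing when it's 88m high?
352√5905/5905 ≈ 4.581 m/s

z² = 126² + y²
z = √(126² + 88²) = 2√5905
dz/dt = y/z · dy/dt = 88/(2√5905) · 8 = 352√5905/5905 ≈ 4.581 m/s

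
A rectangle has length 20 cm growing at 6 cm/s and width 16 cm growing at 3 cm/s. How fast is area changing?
156 cm²/s

A = lw
dA/dt = w·dl/dt + l·dw/dt = 16·6 + 20·3 = 156 cm²/s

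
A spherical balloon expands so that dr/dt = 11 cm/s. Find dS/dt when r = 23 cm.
2024π cm²/s

S = 4πr²
dS/dt = dS/dr · dr/dt = 8πr · 11
At r = 23: dS/dt = 2024π cm²/s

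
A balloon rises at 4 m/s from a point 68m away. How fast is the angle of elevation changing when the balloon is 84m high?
0.023288 rad/s

tan(θ) = y/68
sec²(θ) · dθ/dt = (1/68) · dy/dt
dθ/dt = cos²(θ)/68 · 4 = 68/(68² + 84²) · 4
dθ/dt = 0.023288 rad/s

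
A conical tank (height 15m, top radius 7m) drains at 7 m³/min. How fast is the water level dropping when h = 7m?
225/(343π) ≈ 0.2088 m/min

r/h = 7/15, so r = (7/15)h
V = (1/3)πr²h = (1/3)π((7/15)h)²h = (49/675)πh³
dV/dh = (49/225)πh²
dh/dt = (dV/dt)/(dV/dh) = -7/((49/225)π·7²) = -225/(343π) m/min
The level is dropping at 225/(343π) ≈ 0.2088 m/min.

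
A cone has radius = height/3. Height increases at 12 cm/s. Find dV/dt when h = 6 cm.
48π cm³/s

V = (1/3)π(h/3)²h = πh³/27
dV/dt = πh²/9 · 12
At h = 6: dV/dt = 48π cm³/s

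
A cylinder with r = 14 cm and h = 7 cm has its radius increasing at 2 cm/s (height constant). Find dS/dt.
140π cm²/s

S = 2πrh + 2πr² (lateral + bases)
dS/dt = (2πh + 4πr)·dr/dt = (2π·7 + 4π·14)·2
= 140π cm²/s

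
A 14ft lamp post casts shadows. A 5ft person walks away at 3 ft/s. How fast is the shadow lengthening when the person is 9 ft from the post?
5/3 ft/s

By similar triangles: 14/(x+s) = 5/s
Solving: s = 5x/9
ds/dt = 5/9 · dx/dt = 5/9 · 3 = 5/3 ft/s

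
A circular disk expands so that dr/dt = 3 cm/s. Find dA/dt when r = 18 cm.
108π cm²/s

A = πr²
dA/dt = 2πr · dr/dt = 2π(18)(3) = 108π cm²/s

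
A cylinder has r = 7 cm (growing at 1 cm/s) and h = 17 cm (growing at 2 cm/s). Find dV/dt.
336π cm³/s

V = πr²h
dV/dt = 2πrh·dr/dt + πr²·dh/dt
= 2π(7)(17)(1) + π(7)²(2)
= 336π cm³/s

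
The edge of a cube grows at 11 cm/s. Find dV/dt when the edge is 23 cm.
17457 cm³/s

V = s³
dV/dt = 3s² · ds/dt = 3·23²·11 = 17457 cm³/s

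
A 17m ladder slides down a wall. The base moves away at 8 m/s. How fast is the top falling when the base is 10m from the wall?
80√21/63 ≈ 5.819 m/s

x² + y² = 17²
2x·dx/dt + 2y·dy/dt = 0
dy/dt = -x/y · dx/dt = -10/(3√21) · 8 = -80√21/63 m/s
The top is descending at 80√21/63 ≈ 5.819 m/s.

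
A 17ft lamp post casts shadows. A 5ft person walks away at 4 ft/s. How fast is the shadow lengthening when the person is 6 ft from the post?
5/3 ft/s

By similar triangles: 17/(x+s) = 5/s
Solving: s = 5x/12
ds/dt = 5/12 · dx/dt = 5/12 · 4 = 5/3 ft/s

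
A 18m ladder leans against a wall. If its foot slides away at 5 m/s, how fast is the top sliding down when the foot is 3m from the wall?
√35/7 ≈ 0.8452 m/s

x² + y² = 18²
2x·dx/dt + 2y·dy/dt = 0
dy/dt = -x/y · dx/dt = -3/(3√35) · 5 = -√35/7 m/s
The top is descending at √35/7 ≈ 0.8452 m/s.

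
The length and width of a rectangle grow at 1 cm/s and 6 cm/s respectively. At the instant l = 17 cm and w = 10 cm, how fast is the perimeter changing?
14 cm/s

P = 2(l + w)
dP/dt = 2(dl/dt + dw/dt) = 2(1 + 6) = 14 cm/s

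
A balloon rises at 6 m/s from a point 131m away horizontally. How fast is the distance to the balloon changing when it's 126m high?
756√33037/33037 ≈ 4.159 m/s

z² = 131² + y²
z = √(131² + 126²) = √33037
dz/dt = y/z · dy/dt = 126/√33037 · 6 = 756√33037/33037 ≈ 4.159 m/s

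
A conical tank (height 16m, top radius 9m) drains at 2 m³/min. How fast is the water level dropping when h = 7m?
512/(3969π) ≈ 0.04106 m/min

r/h = 9/16, so r = (9/16)h
V = (1/3)πr²h = (1/3)π((9/16)h)²h = (27/256)πh³
dV/dh = (81/256)πh²
dh/dt = (dV/dt)/(dV/dh) = -2/((81/256)π·7²) = -512/(3969π) m/min
The level is dropping at 512/(3969π) ≈ 0.04106 m/min.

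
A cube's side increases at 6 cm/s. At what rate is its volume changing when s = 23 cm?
9522 cm³/s

V = s³
dV/dt = 3s² · ds/dt = 3·23²·6 = 9522 cm³/s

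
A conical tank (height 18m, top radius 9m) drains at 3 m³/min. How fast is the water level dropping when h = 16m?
3/(64π) ≈ 0.01492 m/min

r/h = 9/18, so r = (1/2)h
V = (1/3)πr²h = (1/3)π((1/2)h)²h = (1/12)πh³
dV/dh = (1/4)πh²
dh/dt = (dV/dt)/(dV/dh) = -3/((1/4)π·16²) = -3/(64π) m/min
The level is dropping at 3/(64π) ≈ 0.01492 m/min.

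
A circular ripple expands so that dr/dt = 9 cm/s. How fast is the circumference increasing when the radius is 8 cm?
18π cm/s

C = 2πr
dC/dt = 2π · dr/dt = 2π · 9 = 18π cm/s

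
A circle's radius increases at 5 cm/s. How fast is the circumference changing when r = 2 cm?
10π cm/s

C = 2πr
dC/dt = 2π · dr/dt = 2π · 5 = 10π cm/s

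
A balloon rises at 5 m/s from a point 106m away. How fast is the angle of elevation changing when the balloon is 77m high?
0.030877 rad/s

tan(θ) = y/106
sec²(θ) · dθ/dt = (1/106) · dy/dt
dθ/dt = cos²(θ)/106 · 5 = 106/(106² + 77²) · 5
dθ/dt = 0.030877 rad/s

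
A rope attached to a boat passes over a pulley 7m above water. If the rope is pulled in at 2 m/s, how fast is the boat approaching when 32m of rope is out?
64√39/195 ≈ 2.05 m/s

rope² = x² + 7²
x = √(32² - 7²) = 5√39
dx/dt = (rope/x) · d(rope)/dt = (32/(5√39)) · (-2) = -64√39/195 m/s
The boat approaches at 64√39/195 ≈ 2.05 m/s.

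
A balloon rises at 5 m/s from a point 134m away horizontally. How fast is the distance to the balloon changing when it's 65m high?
325√22181/22181 ≈ 2.182 m/s

z² = 134² + y²
z = √(134² + 65²) = √22181
dz/dt = y/z · dy/dt = 65/√22181 · 5 = 325√22181/22181 ≈ 2.182 m/s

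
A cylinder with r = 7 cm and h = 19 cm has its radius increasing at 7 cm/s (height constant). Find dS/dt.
462π cm²/s

S = 2πrh + 2πr² (lateral + bases)
dS/dt = (2πh + 4πr)·dr/dt = (2π·19 + 4π·7)·7
= 462π cm²/s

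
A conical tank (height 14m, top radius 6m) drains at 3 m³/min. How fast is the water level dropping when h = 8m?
49/(192π) ≈ 0.08124 m/min

r/h = 6/14, so r = (3/7)h
V = (1/3)πr²h = (1/3)π((3/7)h)²h = (3/49)πh³
dV/dh = (9/49)πh²
dh/dt = (dV/dt)/(dV/dh) = -3/((9/49)π·8²) = -49/(192π) m/min
The level is dropping at 49/(192π) ≈ 0.08124 m/min.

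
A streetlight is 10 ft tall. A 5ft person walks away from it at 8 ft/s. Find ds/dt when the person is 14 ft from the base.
8 ft/s

By similar triangles: 10/(x+s) = 5/s
Solving: s = 5x/5
ds/dt = 5/5 · dx/dt = 1 · 8 = 8 ft/s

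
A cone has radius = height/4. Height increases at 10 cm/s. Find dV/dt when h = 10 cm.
125π/2 cm³/s

V = (1/3)π(h/4)²h = πh³/48
dV/dt = πh²/16 · 10
At h = 10: dV/dt = 125π/2 cm³/s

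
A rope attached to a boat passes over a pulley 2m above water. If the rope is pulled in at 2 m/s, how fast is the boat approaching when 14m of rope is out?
7√3/6 ≈ 2.021 m/s

rope² = x² + 2²
x = √(14² - 2²) = 8√3
dx/dt = (rope/x) · d(rope)/dt = (14/(8√3)) · (-2) = -7√3/6 m/s
The boat approaches at 7√3/6 ≈ 2.021 m/s.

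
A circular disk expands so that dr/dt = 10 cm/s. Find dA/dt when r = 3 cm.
60π cm²/s

A = πr²
dA/dt = 2πr · dr/dt = 2π(3)(10) = 60π cm²/s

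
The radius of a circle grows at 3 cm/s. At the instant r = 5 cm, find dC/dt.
6π cm/s

C = 2πr
dC/dt = 2π · dr/dt = 2π · 3 = 6π cm/s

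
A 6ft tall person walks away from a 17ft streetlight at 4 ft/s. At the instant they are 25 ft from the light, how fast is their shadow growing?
24/11 ft/s

By similar triangles: 17/(x+s) = 6/s
Solving: s = 6x/11
ds/dt = 6/11 · dx/dt = 6/11 · 4 = 24/11 ft/s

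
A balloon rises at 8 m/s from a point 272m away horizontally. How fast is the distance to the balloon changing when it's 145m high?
1160√95009/95009 ≈ 3.763 m/s

z² = 272² + y²
z = √(272² + 145²) = √95009
dz/dt = y/z · dy/dt = 145/√95009 · 8 = 1160√95009/95009 ≈ 3.763 m/s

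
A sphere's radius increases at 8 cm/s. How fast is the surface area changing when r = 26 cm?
1664π cm²/s

S = 4πr²
dS/dt = dS/dr · dr/dt = 8πr · 8
At r = 26: dS/dt = 1664π cm²/s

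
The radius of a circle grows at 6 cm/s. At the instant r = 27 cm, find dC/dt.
12π cm/s

C = 2πr
dC/dt = 2π · dr/dt = 2π · 6 = 12π cm/s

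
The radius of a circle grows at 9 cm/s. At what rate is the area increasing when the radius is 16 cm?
288π cm²/s

A = πr²
dA/dt = 2πr · dr/dt = 2π(16)(9) = 288π cm²/s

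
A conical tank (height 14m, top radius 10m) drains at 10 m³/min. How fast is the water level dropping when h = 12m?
49/(360π) ≈ 0.04333 m/min

r/h = 10/14, so r = (5/7)h
V = (1/3)πr²h = (1/3)π((5/7)h)²h = (25/147)πh³
dV/dh = (25/49)πh²
dh/dt = (dV/dt)/(dV/dh) = -10/((25/49)π·12²) = -49/(360π) m/min
The level is dropping at 49/(360π) ≈ 0.04333 m/min.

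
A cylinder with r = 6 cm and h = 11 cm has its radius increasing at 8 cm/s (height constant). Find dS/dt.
368π cm²/s

S = 2πrh + 2πr² (lateral + bases)
dS/dt = (2πh + 4πr)·dr/dt = (2π·11 + 4π·6)·8
= 368π cm²/s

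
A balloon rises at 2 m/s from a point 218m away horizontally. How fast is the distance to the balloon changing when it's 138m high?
69√16642/8321 ≈ 1.07 m/s

z² = 218² + y²
z = √(218² + 138²) = 2√16642
dz/dt = y/z · dy/dt = 138/(2√16642) · 2 = 69√16642/8321 ≈ 1.07 m/s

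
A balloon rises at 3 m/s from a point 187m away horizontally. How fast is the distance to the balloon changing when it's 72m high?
216√40153/40153 ≈ 1.078 m/s

z² = 187² + y²
z = √(187² + 72²) = √40153
dz/dt = y/z · dy/dt = 72/√40153 · 3 = 216√40153/40153 ≈ 1.078 m/s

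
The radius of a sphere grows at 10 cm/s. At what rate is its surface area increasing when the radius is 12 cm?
960π cm²/s

S = 4πr²
dS/dt = dS/dr · dr/dt = 8πr · 10
At r = 12: dS/dt = 960π cm²/s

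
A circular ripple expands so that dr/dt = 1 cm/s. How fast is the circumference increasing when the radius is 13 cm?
2π cm/s

C = 2πr
dC/dt = 2π · dr/dt = 2π · 1 = 2π cm/s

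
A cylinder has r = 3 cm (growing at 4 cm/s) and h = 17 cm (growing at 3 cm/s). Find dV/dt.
435π cm³/s

V = πr²h
dV/dt = 2πrh·dr/dt + πr²·dh/dt
= 2π(3)(17)(4) + π(3)²(3)
= 435π cm³/s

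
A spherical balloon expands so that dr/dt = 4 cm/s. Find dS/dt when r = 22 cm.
704π cm²/s

S = 4πr²
dS/dt = dS/dr · dr/dt = 8πr · 4
At r = 22: dS/dt = 704π cm²/s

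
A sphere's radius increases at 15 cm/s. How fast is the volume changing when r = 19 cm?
21660π cm³/s

V = (4/3)πr³
dV/dt = dV/dr · dr/dt = 4πr² · 15
At r = 19: dV/dt = 21660π cm³/s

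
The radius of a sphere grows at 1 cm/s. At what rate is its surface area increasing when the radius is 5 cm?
40π cm²/s

S = 4πr²
dS/dt = dS/dr · dr/dt = 8πr · 1
At r = 5: dS/dt = 40π cm²/s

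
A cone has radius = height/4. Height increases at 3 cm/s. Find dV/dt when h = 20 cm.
75π cm³/s

V = (1/3)π(h/4)²h = πh³/48
dV/dt = πh²/16 · 3
At h = 20: dV/dt = 75π cm³/s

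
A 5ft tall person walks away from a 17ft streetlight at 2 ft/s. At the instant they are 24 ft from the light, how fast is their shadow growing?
5/6 ft/s

By similar triangles: 17/(x+s) = 5/s
Solving: s = 5x/12
ds/dt = 5/12 · dx/dt = 5/12 · 2 = 5/6 ft/s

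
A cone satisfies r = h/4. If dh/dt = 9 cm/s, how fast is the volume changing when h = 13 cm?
1521π/16 cm³/s

V = (1/3)π(h/4)²h = πh³/48
dV/dt = πh²/16 · 9
At h = 13: dV/dt = 1521π/16 cm³/s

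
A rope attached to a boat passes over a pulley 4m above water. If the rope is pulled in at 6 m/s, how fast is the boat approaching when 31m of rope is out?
62√105/105 ≈ 6.051 m/s

rope² = x² + 4²
x = √(31² - 4²) = 3√105
dx/dt = (rope/x) · d(rope)/dt = (31/(3√105)) · (-6) = -62√105/105 m/s
The boat approaches at 62√105/105 ≈ 6.051 m/s.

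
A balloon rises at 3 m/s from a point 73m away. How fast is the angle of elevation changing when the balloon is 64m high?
0.023236 rad/s

tan(θ) = y/73
sec²(θ) · dθ/dt = (1/73) · dy/dt
dθ/dt = cos²(θ)/73 · 3 = 73/(73² + 64²) · 3
dθ/dt = 0.023236 rad/s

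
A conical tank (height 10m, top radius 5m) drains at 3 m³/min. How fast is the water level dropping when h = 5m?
12/(25π) ≈ 0.1528 m/min

r/h = 5/10, so r = (1/2)h
V = (1/3)πr²h = (1/3)π((1/2)h)²h = (1/12)πh³
dV/dh = (1/4)πh²
dh/dt = (dV/dt)/(dV/dh) = -3/((1/4)π·5²) = -12/(25π) m/min
The level is dropping at 12/(25π) ≈ 0.1528 m/min.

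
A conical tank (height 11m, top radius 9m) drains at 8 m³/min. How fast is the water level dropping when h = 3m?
968/(729π) ≈ 0.4227 m/min

r/h = 9/11, so r = (9/11)h
V = (1/3)πr²h = (1/3)π((9/11)h)²h = (27/121)πh³
dV/dh = (81/121)πh²
dh/dt = (dV/dt)/(dV/dh) = -8/((81/121)π·3²) = -968/(729π) m/min
The level is dropping at 968/(729π) ≈ 0.4227 m/min.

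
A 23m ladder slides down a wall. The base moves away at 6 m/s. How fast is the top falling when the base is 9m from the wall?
27√7/28 ≈ 2.551 m/s

x² + y² = 23²
2x·dx/dt + 2y·dy/dt = 0
dy/dt = -x/y · dx/dt = -9/(8√7) · 6 = -27√7/28 m/s
The top is descending at 27√7/28 ≈ 2.551 m/s.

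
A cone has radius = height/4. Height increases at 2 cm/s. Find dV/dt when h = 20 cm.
50π cm³/s

V = (1/3)π(h/4)²h = πh³/48
dV/dt = πh²/16 · 2
At h = 20: dV/dt = 50π cm³/s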